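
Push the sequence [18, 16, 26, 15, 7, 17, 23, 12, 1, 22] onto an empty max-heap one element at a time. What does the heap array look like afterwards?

[26, 22, 23, 15, 16, 17, 18, 12, 1, 7]

Insert 18:
  append 18 at index 0 → [18] (no swap needed)
Insert 16:
  append 16 at index 1 → [18, 16] (no swap needed)
Insert 26:
  append 26 at index 2 → [18, 16, 26]
  26 > parent 18 at index 0, swap → [26, 16, 18]
Insert 15:
  append 15 at index 3 → [26, 16, 18, 15] (no swap needed)
Insert 7:
  append 7 at index 4 → [26, 16, 18, 15, 7] (no swap needed)
Insert 17:
  append 17 at index 5 → [26, 16, 18, 15, 7, 17] (no swap needed)
Insert 23:
  append 23 at index 6 → [26, 16, 18, 15, 7, 17, 23]
  23 > parent 18 at index 2, swap → [26, 16, 23, 15, 7, 17, 18]
Insert 12:
  append 12 at index 7 → [26, 16, 23, 15, 7, 17, 18, 12] (no swap needed)
Insert 1:
  append 1 at index 8 → [26, 16, 23, 15, 7, 17, 18, 12, 1] (no swap needed)
Insert 22:
  append 22 at index 9 → [26, 16, 23, 15, 7, 17, 18, 12, 1, 22]
  22 > parent 7 at index 4, swap → [26, 16, 23, 15, 22, 17, 18, 12, 1, 7]
  22 > parent 16 at index 1, swap → [26, 22, 23, 15, 16, 17, 18, 12, 1, 7]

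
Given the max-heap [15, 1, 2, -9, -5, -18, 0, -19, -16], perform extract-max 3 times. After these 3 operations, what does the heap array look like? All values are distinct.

[0, -5, -16, -9, -19, -18]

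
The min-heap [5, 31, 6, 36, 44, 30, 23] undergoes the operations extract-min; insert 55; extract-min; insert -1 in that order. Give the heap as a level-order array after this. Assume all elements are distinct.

extract-min → returns 5:
  remove root 5; move last element 23 to root → [23, 31, 6, 36, 44, 30]
  23 vs smaller child 6 at index 2, swap → [6, 31, 23, 36, 44, 30]
insert 55:
  append 55 at index 6 → [6, 31, 23, 36, 44, 30, 55] (no swap needed)
extract-min → returns 6:
  remove root 6; move last element 55 to root → [55, 31, 23, 36, 44, 30]
  55 vs smaller child 23 at index 2, swap → [23, 31, 55, 36, 44, 30]
  55 vs only child 30 at index 5, swap → [23, 31, 30, 36, 44, 55]
insert -1:
  append -1 at index 6 → [23, 31, 30, 36, 44, 55, -1]
  -1 < parent 30 at index 2, swap → [23, 31, -1, 36, 44, 55, 30]
  -1 < parent 23 at index 0, swap → [-1, 31, 23, 36, 44, 55, 30]

[-1, 31, 23, 36, 44, 55, 30]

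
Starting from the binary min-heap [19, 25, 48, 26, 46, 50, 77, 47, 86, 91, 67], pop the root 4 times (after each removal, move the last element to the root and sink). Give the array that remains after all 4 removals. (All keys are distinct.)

[47, 67, 48, 86, 91, 50, 77]

extract-min #1 returns 19:
  remove root 19; move last element 67 to root → [67, 25, 48, 26, 46, 50, 77, 47, 86, 91]
  67 vs smaller child 25 at index 1, swap → [25, 67, 48, 26, 46, 50, 77, 47, 86, 91]
  67 vs smaller child 26 at index 3, swap → [25, 26, 48, 67, 46, 50, 77, 47, 86, 91]
  67 vs smaller child 47 at index 7, swap → [25, 26, 48, 47, 46, 50, 77, 67, 86, 91]
extract-min #2 returns 25:
  remove root 25; move last element 91 to root → [91, 26, 48, 47, 46, 50, 77, 67, 86]
  91 vs smaller child 26 at index 1, swap → [26, 91, 48, 47, 46, 50, 77, 67, 86]
  91 vs smaller child 46 at index 4, swap → [26, 46, 48, 47, 91, 50, 77, 67, 86]
extract-min #3 returns 26:
  remove root 26; move last element 86 to root → [86, 46, 48, 47, 91, 50, 77, 67]
  86 vs smaller child 46 at index 1, swap → [46, 86, 48, 47, 91, 50, 77, 67]
  86 vs smaller child 47 at index 3, swap → [46, 47, 48, 86, 91, 50, 77, 67]
  86 vs only child 67 at index 7, swap → [46, 47, 48, 67, 91, 50, 77, 86]
extract-min #4 returns 46:
  remove root 46; move last element 86 to root → [86, 47, 48, 67, 91, 50, 77]
  86 vs smaller child 47 at index 1, swap → [47, 86, 48, 67, 91, 50, 77]
  86 vs smaller child 67 at index 3, swap → [47, 67, 48, 86, 91, 50, 77]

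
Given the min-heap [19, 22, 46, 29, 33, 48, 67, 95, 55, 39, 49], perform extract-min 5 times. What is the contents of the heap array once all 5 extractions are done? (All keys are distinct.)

[46, 49, 48, 95, 55, 67]

extract-min #1 returns 19:
  remove root 19; move last element 49 to root → [49, 22, 46, 29, 33, 48, 67, 95, 55, 39]
  49 vs smaller child 22 at index 1, swap → [22, 49, 46, 29, 33, 48, 67, 95, 55, 39]
  49 vs smaller child 29 at index 3, swap → [22, 29, 46, 49, 33, 48, 67, 95, 55, 39]
extract-min #2 returns 22:
  remove root 22; move last element 39 to root → [39, 29, 46, 49, 33, 48, 67, 95, 55]
  39 vs smaller child 29 at index 1, swap → [29, 39, 46, 49, 33, 48, 67, 95, 55]
  39 vs smaller child 33 at index 4, swap → [29, 33, 46, 49, 39, 48, 67, 95, 55]
extract-min #3 returns 29:
  remove root 29; move last element 55 to root → [55, 33, 46, 49, 39, 48, 67, 95]
  55 vs smaller child 33 at index 1, swap → [33, 55, 46, 49, 39, 48, 67, 95]
  55 vs smaller child 39 at index 4, swap → [33, 39, 46, 49, 55, 48, 67, 95]
extract-min #4 returns 33:
  remove root 33; move last element 95 to root → [95, 39, 46, 49, 55, 48, 67]
  95 vs smaller child 39 at index 1, swap → [39, 95, 46, 49, 55, 48, 67]
  95 vs smaller child 49 at index 3, swap → [39, 49, 46, 95, 55, 48, 67]
extract-min #5 returns 39:
  remove root 39; move last element 67 to root → [67, 49, 46, 95, 55, 48]
  67 vs smaller child 46 at index 2, swap → [46, 49, 67, 95, 55, 48]
  67 vs only child 48 at index 5, swap → [46, 49, 48, 95, 55, 67]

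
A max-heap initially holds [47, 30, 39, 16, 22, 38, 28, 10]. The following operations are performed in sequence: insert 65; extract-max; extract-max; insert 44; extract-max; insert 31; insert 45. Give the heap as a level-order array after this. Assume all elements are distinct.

[45, 39, 38, 31, 22, 10, 28, 16, 30]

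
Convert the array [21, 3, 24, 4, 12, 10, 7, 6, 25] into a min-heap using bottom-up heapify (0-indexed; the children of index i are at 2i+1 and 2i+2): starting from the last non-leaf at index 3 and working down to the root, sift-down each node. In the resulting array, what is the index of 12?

sift down from index 3: already satisfies heap property
sift down from index 2:
  24 vs smaller child 7 at index 6, swap → [21, 3, 7, 4, 12, 10, 24, 6, 25]
sift down from index 1: already satisfies heap property
sift down from index 0:
  21 vs smaller child 3 at index 1, swap → [3, 21, 7, 4, 12, 10, 24, 6, 25]
  21 vs smaller child 4 at index 3, swap → [3, 4, 7, 21, 12, 10, 24, 6, 25]
  21 vs smaller child 6 at index 7, swap → [3, 4, 7, 6, 12, 10, 24, 21, 25]
resulting array: [3, 4, 7, 6, 12, 10, 24, 21, 25]

4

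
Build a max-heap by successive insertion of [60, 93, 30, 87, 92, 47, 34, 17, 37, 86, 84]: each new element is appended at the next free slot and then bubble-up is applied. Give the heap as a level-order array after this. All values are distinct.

[93, 92, 47, 60, 87, 30, 34, 17, 37, 86, 84]

Insert 60:
  append 60 at index 0 → [60] (no swap needed)
Insert 93:
  append 93 at index 1 → [60, 93]
  93 > parent 60 at index 0, swap → [93, 60]
Insert 30:
  append 30 at index 2 → [93, 60, 30] (no swap needed)
Insert 87:
  append 87 at index 3 → [93, 60, 30, 87]
  87 > parent 60 at index 1, swap → [93, 87, 30, 60]
Insert 92:
  append 92 at index 4 → [93, 87, 30, 60, 92]
  92 > parent 87 at index 1, swap → [93, 92, 30, 60, 87]
Insert 47:
  append 47 at index 5 → [93, 92, 30, 60, 87, 47]
  47 > parent 30 at index 2, swap → [93, 92, 47, 60, 87, 30]
Insert 34:
  append 34 at index 6 → [93, 92, 47, 60, 87, 30, 34] (no swap needed)
Insert 17:
  append 17 at index 7 → [93, 92, 47, 60, 87, 30, 34, 17] (no swap needed)
Insert 37:
  append 37 at index 8 → [93, 92, 47, 60, 87, 30, 34, 17, 37] (no swap needed)
Insert 86:
  append 86 at index 9 → [93, 92, 47, 60, 87, 30, 34, 17, 37, 86] (no swap needed)
Insert 84:
  append 84 at index 10 → [93, 92, 47, 60, 87, 30, 34, 17, 37, 86, 84] (no swap needed)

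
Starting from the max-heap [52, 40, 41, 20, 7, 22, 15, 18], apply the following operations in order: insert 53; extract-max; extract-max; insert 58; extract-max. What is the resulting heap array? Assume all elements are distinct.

insert 53:
  append 53 at index 8 → [52, 40, 41, 20, 7, 22, 15, 18, 53]
  53 > parent 20 at index 3, swap → [52, 40, 41, 53, 7, 22, 15, 18, 20]
  53 > parent 40 at index 1, swap → [52, 53, 41, 40, 7, 22, 15, 18, 20]
  53 > parent 52 at index 0, swap → [53, 52, 41, 40, 7, 22, 15, 18, 20]
extract-max → returns 53:
  remove root 53; move last element 20 to root → [20, 52, 41, 40, 7, 22, 15, 18]
  20 vs larger child 52 at index 1, swap → [52, 20, 41, 40, 7, 22, 15, 18]
  20 vs larger child 40 at index 3, swap → [52, 40, 41, 20, 7, 22, 15, 18]
extract-max → returns 52:
  remove root 52; move last element 18 to root → [18, 40, 41, 20, 7, 22, 15]
  18 vs larger child 41 at index 2, swap → [41, 40, 18, 20, 7, 22, 15]
  18 vs larger child 22 at index 5, swap → [41, 40, 22, 20, 7, 18, 15]
insert 58:
  append 58 at index 7 → [41, 40, 22, 20, 7, 18, 15, 58]
  58 > parent 20 at index 3, swap → [41, 40, 22, 58, 7, 18, 15, 20]
  58 > parent 40 at index 1, swap → [41, 58, 22, 40, 7, 18, 15, 20]
  58 > parent 41 at index 0, swap → [58, 41, 22, 40, 7, 18, 15, 20]
extract-max → returns 58:
  remove root 58; move last element 20 to root → [20, 41, 22, 40, 7, 18, 15]
  20 vs larger child 41 at index 1, swap → [41, 20, 22, 40, 7, 18, 15]
  20 vs larger child 40 at index 3, swap → [41, 40, 22, 20, 7, 18, 15]

[41, 40, 22, 20, 7, 18, 15]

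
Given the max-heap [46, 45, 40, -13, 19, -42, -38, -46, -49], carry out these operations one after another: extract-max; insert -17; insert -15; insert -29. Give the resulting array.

[45, 19, 40, -13, -15, -42, -38, -46, -17, -49, -29]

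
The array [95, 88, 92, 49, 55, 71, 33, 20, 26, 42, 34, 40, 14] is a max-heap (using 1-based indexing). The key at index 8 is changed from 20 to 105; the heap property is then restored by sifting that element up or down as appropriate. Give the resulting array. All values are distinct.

[105, 95, 92, 88, 55, 71, 33, 49, 26, 42, 34, 40, 14]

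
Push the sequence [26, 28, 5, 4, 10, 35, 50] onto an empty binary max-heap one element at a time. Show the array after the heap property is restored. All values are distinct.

[50, 26, 35, 4, 10, 5, 28]

Insert 26:
  append 26 at index 0 → [26] (no swap needed)
Insert 28:
  append 28 at index 1 → [26, 28]
  28 > parent 26 at index 0, swap → [28, 26]
Insert 5:
  append 5 at index 2 → [28, 26, 5] (no swap needed)
Insert 4:
  append 4 at index 3 → [28, 26, 5, 4] (no swap needed)
Insert 10:
  append 10 at index 4 → [28, 26, 5, 4, 10] (no swap needed)
Insert 35:
  append 35 at index 5 → [28, 26, 5, 4, 10, 35]
  35 > parent 5 at index 2, swap → [28, 26, 35, 4, 10, 5]
  35 > parent 28 at index 0, swap → [35, 26, 28, 4, 10, 5]
Insert 50:
  append 50 at index 6 → [35, 26, 28, 4, 10, 5, 50]
  50 > parent 28 at index 2, swap → [35, 26, 50, 4, 10, 5, 28]
  50 > parent 35 at index 0, swap → [50, 26, 35, 4, 10, 5, 28]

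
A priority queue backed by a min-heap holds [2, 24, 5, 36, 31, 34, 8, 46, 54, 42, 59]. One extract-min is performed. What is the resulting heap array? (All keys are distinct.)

[5, 24, 8, 36, 31, 34, 59, 46, 54, 42]

remove root 2; move last element 59 to root → [59, 24, 5, 36, 31, 34, 8, 46, 54, 42]
59 vs smaller child 5 at index 2, swap → [5, 24, 59, 36, 31, 34, 8, 46, 54, 42]
59 vs smaller child 8 at index 6, swap → [5, 24, 8, 36, 31, 34, 59, 46, 54, 42]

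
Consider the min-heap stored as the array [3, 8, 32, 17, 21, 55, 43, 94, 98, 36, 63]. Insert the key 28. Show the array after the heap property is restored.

append 28 at index 11 → [3, 8, 32, 17, 21, 55, 43, 94, 98, 36, 63, 28]
28 < parent 55 at index 5, swap → [3, 8, 32, 17, 21, 28, 43, 94, 98, 36, 63, 55]
28 < parent 32 at index 2, swap → [3, 8, 28, 17, 21, 32, 43, 94, 98, 36, 63, 55]

[3, 8, 28, 17, 21, 32, 43, 94, 98, 36, 63, 55]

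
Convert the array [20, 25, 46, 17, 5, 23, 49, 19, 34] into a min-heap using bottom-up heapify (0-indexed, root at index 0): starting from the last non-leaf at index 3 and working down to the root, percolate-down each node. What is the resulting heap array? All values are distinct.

[5, 17, 23, 19, 25, 46, 49, 20, 34]

sift down from index 3: already satisfies heap property
sift down from index 2:
  46 vs smaller child 23 at index 5, swap → [20, 25, 23, 17, 5, 46, 49, 19, 34]
sift down from index 1:
  25 vs smaller child 5 at index 4, swap → [20, 5, 23, 17, 25, 46, 49, 19, 34]
sift down from index 0:
  20 vs smaller child 5 at index 1, swap → [5, 20, 23, 17, 25, 46, 49, 19, 34]
  20 vs smaller child 17 at index 3, swap → [5, 17, 23, 20, 25, 46, 49, 19, 34]
  20 vs smaller child 19 at index 7, swap → [5, 17, 23, 19, 25, 46, 49, 20, 34]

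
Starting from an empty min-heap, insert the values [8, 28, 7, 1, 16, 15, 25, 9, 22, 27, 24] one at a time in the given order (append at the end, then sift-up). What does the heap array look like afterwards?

[1, 7, 8, 9, 16, 15, 25, 28, 22, 27, 24]

Insert 8:
  append 8 at index 0 → [8] (no swap needed)
Insert 28:
  append 28 at index 1 → [8, 28] (no swap needed)
Insert 7:
  append 7 at index 2 → [8, 28, 7]
  7 < parent 8 at index 0, swap → [7, 28, 8]
Insert 1:
  append 1 at index 3 → [7, 28, 8, 1]
  1 < parent 28 at index 1, swap → [7, 1, 8, 28]
  1 < parent 7 at index 0, swap → [1, 7, 8, 28]
Insert 16:
  append 16 at index 4 → [1, 7, 8, 28, 16] (no swap needed)
Insert 15:
  append 15 at index 5 → [1, 7, 8, 28, 16, 15] (no swap needed)
Insert 25:
  append 25 at index 6 → [1, 7, 8, 28, 16, 15, 25] (no swap needed)
Insert 9:
  append 9 at index 7 → [1, 7, 8, 28, 16, 15, 25, 9]
  9 < parent 28 at index 3, swap → [1, 7, 8, 9, 16, 15, 25, 28]
Insert 22:
  append 22 at index 8 → [1, 7, 8, 9, 16, 15, 25, 28, 22] (no swap needed)
Insert 27:
  append 27 at index 9 → [1, 7, 8, 9, 16, 15, 25, 28, 22, 27] (no swap needed)
Insert 24:
  append 24 at index 10 → [1, 7, 8, 9, 16, 15, 25, 28, 22, 27, 24] (no swap needed)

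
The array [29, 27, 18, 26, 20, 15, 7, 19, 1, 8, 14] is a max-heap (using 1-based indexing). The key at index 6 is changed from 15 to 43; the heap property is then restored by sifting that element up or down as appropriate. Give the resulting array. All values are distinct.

[43, 27, 29, 26, 20, 18, 7, 19, 1, 8, 14]

set index 6 from 15 to 43 → [29, 27, 18, 26, 20, 43, 7, 19, 1, 8, 14]
43 > parent 18 at index 3, swap → [29, 27, 43, 26, 20, 18, 7, 19, 1, 8, 14]
43 > parent 29 at index 1, swap → [43, 27, 29, 26, 20, 18, 7, 19, 1, 8, 14]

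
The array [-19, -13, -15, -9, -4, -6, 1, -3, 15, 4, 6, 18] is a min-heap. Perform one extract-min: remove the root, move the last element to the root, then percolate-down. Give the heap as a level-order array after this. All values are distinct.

remove root -19; move last element 18 to root → [18, -13, -15, -9, -4, -6, 1, -3, 15, 4, 6]
18 vs smaller child -15 at index 2, swap → [-15, -13, 18, -9, -4, -6, 1, -3, 15, 4, 6]
18 vs smaller child -6 at index 5, swap → [-15, -13, -6, -9, -4, 18, 1, -3, 15, 4, 6]

[-15, -13, -6, -9, -4, 18, 1, -3, 15, 4, 6]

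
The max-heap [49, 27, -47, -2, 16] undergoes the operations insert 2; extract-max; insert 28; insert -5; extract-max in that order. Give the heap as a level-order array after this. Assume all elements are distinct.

[27, 16, 2, -2, -47, -5]

insert 2:
  append 2 at index 5 → [49, 27, -47, -2, 16, 2]
  2 > parent -47 at index 2, swap → [49, 27, 2, -2, 16, -47]
extract-max → returns 49:
  remove root 49; move last element -47 to root → [-47, 27, 2, -2, 16]
  -47 vs larger child 27 at index 1, swap → [27, -47, 2, -2, 16]
  -47 vs larger child 16 at index 4, swap → [27, 16, 2, -2, -47]
insert 28:
  append 28 at index 5 → [27, 16, 2, -2, -47, 28]
  28 > parent 2 at index 2, swap → [27, 16, 28, -2, -47, 2]
  28 > parent 27 at index 0, swap → [28, 16, 27, -2, -47, 2]
insert -5:
  append -5 at index 6 → [28, 16, 27, -2, -47, 2, -5] (no swap needed)
extract-max → returns 28:
  remove root 28; move last element -5 to root → [-5, 16, 27, -2, -47, 2]
  -5 vs larger child 27 at index 2, swap → [27, 16, -5, -2, -47, 2]
  -5 vs only child 2 at index 5, swap → [27, 16, 2, -2, -47, -5]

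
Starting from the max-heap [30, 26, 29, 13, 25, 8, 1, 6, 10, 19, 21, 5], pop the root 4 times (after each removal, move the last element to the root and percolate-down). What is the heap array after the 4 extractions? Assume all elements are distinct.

[21, 19, 8, 13, 10, 5, 1, 6]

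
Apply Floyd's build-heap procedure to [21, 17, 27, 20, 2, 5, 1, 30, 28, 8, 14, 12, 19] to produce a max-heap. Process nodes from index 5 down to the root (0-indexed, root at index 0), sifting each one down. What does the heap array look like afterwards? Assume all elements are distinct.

[30, 28, 27, 21, 14, 19, 1, 20, 17, 8, 2, 12, 5]

sift down from index 5:
  5 vs larger child 19 at index 12, swap → [21, 17, 27, 20, 2, 19, 1, 30, 28, 8, 14, 12, 5]
sift down from index 4:
  2 vs larger child 14 at index 10, swap → [21, 17, 27, 20, 14, 19, 1, 30, 28, 8, 2, 12, 5]
sift down from index 3:
  20 vs larger child 30 at index 7, swap → [21, 17, 27, 30, 14, 19, 1, 20, 28, 8, 2, 12, 5]
sift down from index 2: already satisfies heap property
sift down from index 1:
  17 vs larger child 30 at index 3, swap → [21, 30, 27, 17, 14, 19, 1, 20, 28, 8, 2, 12, 5]
  17 vs larger child 28 at index 8, swap → [21, 30, 27, 28, 14, 19, 1, 20, 17, 8, 2, 12, 5]
sift down from index 0:
  21 vs larger child 30 at index 1, swap → [30, 21, 27, 28, 14, 19, 1, 20, 17, 8, 2, 12, 5]
  21 vs larger child 28 at index 3, swap → [30, 28, 27, 21, 14, 19, 1, 20, 17, 8, 2, 12, 5]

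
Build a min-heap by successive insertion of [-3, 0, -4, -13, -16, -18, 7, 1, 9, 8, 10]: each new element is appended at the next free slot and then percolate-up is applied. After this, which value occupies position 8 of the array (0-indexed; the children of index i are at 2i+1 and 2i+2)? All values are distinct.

Insert -3:
  append -3 at index 0 → [-3] (no swap needed)
Insert 0:
  append 0 at index 1 → [-3, 0] (no swap needed)
Insert -4:
  append -4 at index 2 → [-3, 0, -4]
  -4 < parent -3 at index 0, swap → [-4, 0, -3]
Insert -13:
  append -13 at index 3 → [-4, 0, -3, -13]
  -13 < parent 0 at index 1, swap → [-4, -13, -3, 0]
  -13 < parent -4 at index 0, swap → [-13, -4, -3, 0]
Insert -16:
  append -16 at index 4 → [-13, -4, -3, 0, -16]
  -16 < parent -4 at index 1, swap → [-13, -16, -3, 0, -4]
  -16 < parent -13 at index 0, swap → [-16, -13, -3, 0, -4]
Insert -18:
  append -18 at index 5 → [-16, -13, -3, 0, -4, -18]
  -18 < parent -3 at index 2, swap → [-16, -13, -18, 0, -4, -3]
  -18 < parent -16 at index 0, swap → [-18, -13, -16, 0, -4, -3]
Insert 7:
  append 7 at index 6 → [-18, -13, -16, 0, -4, -3, 7] (no swap needed)
Insert 1:
  append 1 at index 7 → [-18, -13, -16, 0, -4, -3, 7, 1] (no swap needed)
Insert 9:
  append 9 at index 8 → [-18, -13, -16, 0, -4, -3, 7, 1, 9] (no swap needed)
Insert 8:
  append 8 at index 9 → [-18, -13, -16, 0, -4, -3, 7, 1, 9, 8] (no swap needed)
Insert 10:
  append 10 at index 10 → [-18, -13, -16, 0, -4, -3, 7, 1, 9, 8, 10] (no swap needed)
resulting array: [-18, -13, -16, 0, -4, -3, 7, 1, 9, 8, 10]

9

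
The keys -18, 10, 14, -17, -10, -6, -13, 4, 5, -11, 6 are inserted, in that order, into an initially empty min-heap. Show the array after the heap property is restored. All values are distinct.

Insert -18:
  append -18 at index 0 → [-18] (no swap needed)
Insert 10:
  append 10 at index 1 → [-18, 10] (no swap needed)
Insert 14:
  append 14 at index 2 → [-18, 10, 14] (no swap needed)
Insert -17:
  append -17 at index 3 → [-18, 10, 14, -17]
  -17 < parent 10 at index 1, swap → [-18, -17, 14, 10]
Insert -10:
  append -10 at index 4 → [-18, -17, 14, 10, -10] (no swap needed)
Insert -6:
  append -6 at index 5 → [-18, -17, 14, 10, -10, -6]
  -6 < parent 14 at index 2, swap → [-18, -17, -6, 10, -10, 14]
Insert -13:
  append -13 at index 6 → [-18, -17, -6, 10, -10, 14, -13]
  -13 < parent -6 at index 2, swap → [-18, -17, -13, 10, -10, 14, -6]
Insert 4:
  append 4 at index 7 → [-18, -17, -13, 10, -10, 14, -6, 4]
  4 < parent 10 at index 3, swap → [-18, -17, -13, 4, -10, 14, -6, 10]
Insert 5:
  append 5 at index 8 → [-18, -17, -13, 4, -10, 14, -6, 10, 5] (no swap needed)
Insert -11:
  append -11 at index 9 → [-18, -17, -13, 4, -10, 14, -6, 10, 5, -11]
  -11 < parent -10 at index 4, swap → [-18, -17, -13, 4, -11, 14, -6, 10, 5, -10]
Insert 6:
  append 6 at index 10 → [-18, -17, -13, 4, -11, 14, -6, 10, 5, -10, 6] (no swap needed)

[-18, -17, -13, 4, -11, 14, -6, 10, 5, -10, 6]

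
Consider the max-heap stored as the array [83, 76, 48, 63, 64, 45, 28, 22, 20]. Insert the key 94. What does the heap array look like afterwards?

[94, 83, 48, 63, 76, 45, 28, 22, 20, 64]

append 94 at index 9 → [83, 76, 48, 63, 64, 45, 28, 22, 20, 94]
94 > parent 64 at index 4, swap → [83, 76, 48, 63, 94, 45, 28, 22, 20, 64]
94 > parent 76 at index 1, swap → [83, 94, 48, 63, 76, 45, 28, 22, 20, 64]
94 > parent 83 at index 0, swap → [94, 83, 48, 63, 76, 45, 28, 22, 20, 64]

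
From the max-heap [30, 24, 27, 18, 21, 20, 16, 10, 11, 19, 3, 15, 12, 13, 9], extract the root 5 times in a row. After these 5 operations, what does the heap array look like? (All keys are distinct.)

extract-max #1 returns 30:
  remove root 30; move last element 9 to root → [9, 24, 27, 18, 21, 20, 16, 10, 11, 19, 3, 15, 12, 13]
  9 vs larger child 27 at index 2, swap → [27, 24, 9, 18, 21, 20, 16, 10, 11, 19, 3, 15, 12, 13]
  9 vs larger child 20 at index 5, swap → [27, 24, 20, 18, 21, 9, 16, 10, 11, 19, 3, 15, 12, 13]
  9 vs larger child 15 at index 11, swap → [27, 24, 20, 18, 21, 15, 16, 10, 11, 19, 3, 9, 12, 13]
extract-max #2 returns 27:
  remove root 27; move last element 13 to root → [13, 24, 20, 18, 21, 15, 16, 10, 11, 19, 3, 9, 12]
  13 vs larger child 24 at index 1, swap → [24, 13, 20, 18, 21, 15, 16, 10, 11, 19, 3, 9, 12]
  13 vs larger child 21 at index 4, swap → [24, 21, 20, 18, 13, 15, 16, 10, 11, 19, 3, 9, 12]
  13 vs larger child 19 at index 9, swap → [24, 21, 20, 18, 19, 15, 16, 10, 11, 13, 3, 9, 12]
extract-max #3 returns 24:
  remove root 24; move last element 12 to root → [12, 21, 20, 18, 19, 15, 16, 10, 11, 13, 3, 9]
  12 vs larger child 21 at index 1, swap → [21, 12, 20, 18, 19, 15, 16, 10, 11, 13, 3, 9]
  12 vs larger child 19 at index 4, swap → [21, 19, 20, 18, 12, 15, 16, 10, 11, 13, 3, 9]
  12 vs larger child 13 at index 9, swap → [21, 19, 20, 18, 13, 15, 16, 10, 11, 12, 3, 9]
extract-max #4 returns 21:
  remove root 21; move last element 9 to root → [9, 19, 20, 18, 13, 15, 16, 10, 11, 12, 3]
  9 vs larger child 20 at index 2, swap → [20, 19, 9, 18, 13, 15, 16, 10, 11, 12, 3]
  9 vs larger child 16 at index 6, swap → [20, 19, 16, 18, 13, 15, 9, 10, 11, 12, 3]
extract-max #5 returns 20:
  remove root 20; move last element 3 to root → [3, 19, 16, 18, 13, 15, 9, 10, 11, 12]
  3 vs larger child 19 at index 1, swap → [19, 3, 16, 18, 13, 15, 9, 10, 11, 12]
  3 vs larger child 18 at index 3, swap → [19, 18, 16, 3, 13, 15, 9, 10, 11, 12]
  3 vs larger child 11 at index 8, swap → [19, 18, 16, 11, 13, 15, 9, 10, 3, 12]

[19, 18, 16, 11, 13, 15, 9, 10, 3, 12]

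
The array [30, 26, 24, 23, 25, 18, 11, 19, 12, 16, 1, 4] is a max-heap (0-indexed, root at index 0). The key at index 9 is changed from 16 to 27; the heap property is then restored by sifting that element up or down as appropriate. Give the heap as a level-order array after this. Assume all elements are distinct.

set index 9 from 16 to 27 → [30, 26, 24, 23, 25, 18, 11, 19, 12, 27, 1, 4]
27 > parent 25 at index 4, swap → [30, 26, 24, 23, 27, 18, 11, 19, 12, 25, 1, 4]
27 > parent 26 at index 1, swap → [30, 27, 24, 23, 26, 18, 11, 19, 12, 25, 1, 4]

[30, 27, 24, 23, 26, 18, 11, 19, 12, 25, 1, 4]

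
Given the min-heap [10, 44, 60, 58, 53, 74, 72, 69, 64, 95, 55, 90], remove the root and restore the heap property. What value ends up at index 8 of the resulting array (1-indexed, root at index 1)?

69

remove root 10; move last element 90 to root → [90, 44, 60, 58, 53, 74, 72, 69, 64, 95, 55]
90 vs smaller child 44 at index 2, swap → [44, 90, 60, 58, 53, 74, 72, 69, 64, 95, 55]
90 vs smaller child 53 at index 5, swap → [44, 53, 60, 58, 90, 74, 72, 69, 64, 95, 55]
90 vs smaller child 55 at index 11, swap → [44, 53, 60, 58, 55, 74, 72, 69, 64, 95, 90]
resulting array: [44, 53, 60, 58, 55, 74, 72, 69, 64, 95, 90]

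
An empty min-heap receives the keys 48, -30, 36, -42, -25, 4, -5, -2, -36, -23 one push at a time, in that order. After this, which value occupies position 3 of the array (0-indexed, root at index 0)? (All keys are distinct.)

-30

Insert 48:
  append 48 at index 0 → [48] (no swap needed)
Insert -30:
  append -30 at index 1 → [48, -30]
  -30 < parent 48 at index 0, swap → [-30, 48]
Insert 36:
  append 36 at index 2 → [-30, 48, 36] (no swap needed)
Insert -42:
  append -42 at index 3 → [-30, 48, 36, -42]
  -42 < parent 48 at index 1, swap → [-30, -42, 36, 48]
  -42 < parent -30 at index 0, swap → [-42, -30, 36, 48]
Insert -25:
  append -25 at index 4 → [-42, -30, 36, 48, -25] (no swap needed)
Insert 4:
  append 4 at index 5 → [-42, -30, 36, 48, -25, 4]
  4 < parent 36 at index 2, swap → [-42, -30, 4, 48, -25, 36]
Insert -5:
  append -5 at index 6 → [-42, -30, 4, 48, -25, 36, -5]
  -5 < parent 4 at index 2, swap → [-42, -30, -5, 48, -25, 36, 4]
Insert -2:
  append -2 at index 7 → [-42, -30, -5, 48, -25, 36, 4, -2]
  -2 < parent 48 at index 3, swap → [-42, -30, -5, -2, -25, 36, 4, 48]
Insert -36:
  append -36 at index 8 → [-42, -30, -5, -2, -25, 36, 4, 48, -36]
  -36 < parent -2 at index 3, swap → [-42, -30, -5, -36, -25, 36, 4, 48, -2]
  -36 < parent -30 at index 1, swap → [-42, -36, -5, -30, -25, 36, 4, 48, -2]
Insert -23:
  append -23 at index 9 → [-42, -36, -5, -30, -25, 36, 4, 48, -2, -23] (no swap needed)
resulting array: [-42, -36, -5, -30, -25, 36, 4, 48, -2, -23]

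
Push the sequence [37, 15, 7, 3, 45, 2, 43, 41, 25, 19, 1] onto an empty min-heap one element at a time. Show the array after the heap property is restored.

Insert 37:
  append 37 at index 0 → [37] (no swap needed)
Insert 15:
  append 15 at index 1 → [37, 15]
  15 < parent 37 at index 0, swap → [15, 37]
Insert 7:
  append 7 at index 2 → [15, 37, 7]
  7 < parent 15 at index 0, swap → [7, 37, 15]
Insert 3:
  append 3 at index 3 → [7, 37, 15, 3]
  3 < parent 37 at index 1, swap → [7, 3, 15, 37]
  3 < parent 7 at index 0, swap → [3, 7, 15, 37]
Insert 45:
  append 45 at index 4 → [3, 7, 15, 37, 45] (no swap needed)
Insert 2:
  append 2 at index 5 → [3, 7, 15, 37, 45, 2]
  2 < parent 15 at index 2, swap → [3, 7, 2, 37, 45, 15]
  2 < parent 3 at index 0, swap → [2, 7, 3, 37, 45, 15]
Insert 43:
  append 43 at index 6 → [2, 7, 3, 37, 45, 15, 43] (no swap needed)
Insert 41:
  append 41 at index 7 → [2, 7, 3, 37, 45, 15, 43, 41] (no swap needed)
Insert 25:
  append 25 at index 8 → [2, 7, 3, 37, 45, 15, 43, 41, 25]
  25 < parent 37 at index 3, swap → [2, 7, 3, 25, 45, 15, 43, 41, 37]
Insert 19:
  append 19 at index 9 → [2, 7, 3, 25, 45, 15, 43, 41, 37, 19]
  19 < parent 45 at index 4, swap → [2, 7, 3, 25, 19, 15, 43, 41, 37, 45]
Insert 1:
  append 1 at index 10 → [2, 7, 3, 25, 19, 15, 43, 41, 37, 45, 1]
  1 < parent 19 at index 4, swap → [2, 7, 3, 25, 1, 15, 43, 41, 37, 45, 19]
  1 < parent 7 at index 1, swap → [2, 1, 3, 25, 7, 15, 43, 41, 37, 45, 19]
  1 < parent 2 at index 0, swap → [1, 2, 3, 25, 7, 15, 43, 41, 37, 45, 19]

[1, 2, 3, 25, 7, 15, 43, 41, 37, 45, 19]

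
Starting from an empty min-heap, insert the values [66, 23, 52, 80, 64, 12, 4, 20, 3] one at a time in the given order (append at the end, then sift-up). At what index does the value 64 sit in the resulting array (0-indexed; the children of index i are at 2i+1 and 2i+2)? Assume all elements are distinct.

8

Insert 66:
  append 66 at index 0 → [66] (no swap needed)
Insert 23:
  append 23 at index 1 → [66, 23]
  23 < parent 66 at index 0, swap → [23, 66]
Insert 52:
  append 52 at index 2 → [23, 66, 52] (no swap needed)
Insert 80:
  append 80 at index 3 → [23, 66, 52, 80] (no swap needed)
Insert 64:
  append 64 at index 4 → [23, 66, 52, 80, 64]
  64 < parent 66 at index 1, swap → [23, 64, 52, 80, 66]
Insert 12:
  append 12 at index 5 → [23, 64, 52, 80, 66, 12]
  12 < parent 52 at index 2, swap → [23, 64, 12, 80, 66, 52]
  12 < parent 23 at index 0, swap → [12, 64, 23, 80, 66, 52]
Insert 4:
  append 4 at index 6 → [12, 64, 23, 80, 66, 52, 4]
  4 < parent 23 at index 2, swap → [12, 64, 4, 80, 66, 52, 23]
  4 < parent 12 at index 0, swap → [4, 64, 12, 80, 66, 52, 23]
Insert 20:
  append 20 at index 7 → [4, 64, 12, 80, 66, 52, 23, 20]
  20 < parent 80 at index 3, swap → [4, 64, 12, 20, 66, 52, 23, 80]
  20 < parent 64 at index 1, swap → [4, 20, 12, 64, 66, 52, 23, 80]
Insert 3:
  append 3 at index 8 → [4, 20, 12, 64, 66, 52, 23, 80, 3]
  3 < parent 64 at index 3, swap → [4, 20, 12, 3, 66, 52, 23, 80, 64]
  3 < parent 20 at index 1, swap → [4, 3, 12, 20, 66, 52, 23, 80, 64]
  3 < parent 4 at index 0, swap → [3, 4, 12, 20, 66, 52, 23, 80, 64]
resulting array: [3, 4, 12, 20, 66, 52, 23, 80, 64]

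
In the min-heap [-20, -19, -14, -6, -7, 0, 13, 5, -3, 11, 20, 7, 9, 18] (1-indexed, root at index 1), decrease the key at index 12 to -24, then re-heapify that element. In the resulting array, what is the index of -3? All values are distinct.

9

set index 12 from 7 to -24 → [-20, -19, -14, -6, -7, 0, 13, 5, -3, 11, 20, -24, 9, 18]
-24 < parent 0 at index 6, swap → [-20, -19, -14, -6, -7, -24, 13, 5, -3, 11, 20, 0, 9, 18]
-24 < parent -14 at index 3, swap → [-20, -19, -24, -6, -7, -14, 13, 5, -3, 11, 20, 0, 9, 18]
-24 < parent -20 at index 1, swap → [-24, -19, -20, -6, -7, -14, 13, 5, -3, 11, 20, 0, 9, 18]
resulting array: [-24, -19, -20, -6, -7, -14, 13, 5, -3, 11, 20, 0, 9, 18]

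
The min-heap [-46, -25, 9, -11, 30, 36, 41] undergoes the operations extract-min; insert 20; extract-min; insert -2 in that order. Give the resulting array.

extract-min → returns -46:
  remove root -46; move last element 41 to root → [41, -25, 9, -11, 30, 36]
  41 vs smaller child -25 at index 1, swap → [-25, 41, 9, -11, 30, 36]
  41 vs smaller child -11 at index 3, swap → [-25, -11, 9, 41, 30, 36]
insert 20:
  append 20 at index 6 → [-25, -11, 9, 41, 30, 36, 20] (no swap needed)
extract-min → returns -25:
  remove root -25; move last element 20 to root → [20, -11, 9, 41, 30, 36]
  20 vs smaller child -11 at index 1, swap → [-11, 20, 9, 41, 30, 36]
insert -2:
  append -2 at index 6 → [-11, 20, 9, 41, 30, 36, -2]
  -2 < parent 9 at index 2, swap → [-11, 20, -2, 41, 30, 36, 9]

[-11, 20, -2, 41, 30, 36, 9]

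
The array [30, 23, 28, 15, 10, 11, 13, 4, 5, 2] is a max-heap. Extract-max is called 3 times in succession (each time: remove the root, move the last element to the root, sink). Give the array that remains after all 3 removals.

[15, 10, 13, 5, 4, 11, 2]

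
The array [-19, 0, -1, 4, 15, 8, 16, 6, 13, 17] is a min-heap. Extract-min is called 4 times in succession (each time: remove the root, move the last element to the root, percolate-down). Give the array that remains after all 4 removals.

[6, 13, 8, 16, 15, 17]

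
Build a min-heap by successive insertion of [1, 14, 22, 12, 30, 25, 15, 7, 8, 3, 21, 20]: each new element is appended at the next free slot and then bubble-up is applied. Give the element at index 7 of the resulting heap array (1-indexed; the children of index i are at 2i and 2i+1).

22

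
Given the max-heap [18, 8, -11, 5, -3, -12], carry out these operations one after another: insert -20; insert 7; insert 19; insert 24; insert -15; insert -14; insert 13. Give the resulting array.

[24, 19, 13, 8, 18, -11, -20, 5, 7, -3, -15, -14, -12]

insert -20:
  append -20 at index 6 → [18, 8, -11, 5, -3, -12, -20] (no swap needed)
insert 7:
  append 7 at index 7 → [18, 8, -11, 5, -3, -12, -20, 7]
  7 > parent 5 at index 3, swap → [18, 8, -11, 7, -3, -12, -20, 5]
insert 19:
  append 19 at index 8 → [18, 8, -11, 7, -3, -12, -20, 5, 19]
  19 > parent 7 at index 3, swap → [18, 8, -11, 19, -3, -12, -20, 5, 7]
  19 > parent 8 at index 1, swap → [18, 19, -11, 8, -3, -12, -20, 5, 7]
  19 > parent 18 at index 0, swap → [19, 18, -11, 8, -3, -12, -20, 5, 7]
insert 24:
  append 24 at index 9 → [19, 18, -11, 8, -3, -12, -20, 5, 7, 24]
  24 > parent -3 at index 4, swap → [19, 18, -11, 8, 24, -12, -20, 5, 7, -3]
  24 > parent 18 at index 1, swap → [19, 24, -11, 8, 18, -12, -20, 5, 7, -3]
  24 > parent 19 at index 0, swap → [24, 19, -11, 8, 18, -12, -20, 5, 7, -3]
insert -15:
  append -15 at index 10 → [24, 19, -11, 8, 18, -12, -20, 5, 7, -3, -15] (no swap needed)
insert -14:
  append -14 at index 11 → [24, 19, -11, 8, 18, -12, -20, 5, 7, -3, -15, -14] (no swap needed)
insert 13:
  append 13 at index 12 → [24, 19, -11, 8, 18, -12, -20, 5, 7, -3, -15, -14, 13]
  13 > parent -12 at index 5, swap → [24, 19, -11, 8, 18, 13, -20, 5, 7, -3, -15, -14, -12]
  13 > parent -11 at index 2, swap → [24, 19, 13, 8, 18, -11, -20, 5, 7, -3, -15, -14, -12]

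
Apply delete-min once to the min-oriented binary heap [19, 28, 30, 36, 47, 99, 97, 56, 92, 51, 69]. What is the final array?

[28, 36, 30, 56, 47, 99, 97, 69, 92, 51]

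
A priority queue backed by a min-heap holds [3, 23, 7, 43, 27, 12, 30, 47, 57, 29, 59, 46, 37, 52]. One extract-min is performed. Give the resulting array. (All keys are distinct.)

[7, 23, 12, 43, 27, 37, 30, 47, 57, 29, 59, 46, 52]

remove root 3; move last element 52 to root → [52, 23, 7, 43, 27, 12, 30, 47, 57, 29, 59, 46, 37]
52 vs smaller child 7 at index 2, swap → [7, 23, 52, 43, 27, 12, 30, 47, 57, 29, 59, 46, 37]
52 vs smaller child 12 at index 5, swap → [7, 23, 12, 43, 27, 52, 30, 47, 57, 29, 59, 46, 37]
52 vs smaller child 37 at index 12, swap → [7, 23, 12, 43, 27, 37, 30, 47, 57, 29, 59, 46, 52]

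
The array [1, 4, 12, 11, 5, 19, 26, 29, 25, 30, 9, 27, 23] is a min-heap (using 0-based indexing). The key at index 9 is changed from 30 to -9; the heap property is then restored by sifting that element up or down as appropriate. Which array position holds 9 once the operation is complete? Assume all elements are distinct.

set index 9 from 30 to -9 → [1, 4, 12, 11, 5, 19, 26, 29, 25, -9, 9, 27, 23]
-9 < parent 5 at index 4, swap → [1, 4, 12, 11, -9, 19, 26, 29, 25, 5, 9, 27, 23]
-9 < parent 4 at index 1, swap → [1, -9, 12, 11, 4, 19, 26, 29, 25, 5, 9, 27, 23]
-9 < parent 1 at index 0, swap → [-9, 1, 12, 11, 4, 19, 26, 29, 25, 5, 9, 27, 23]
resulting array: [-9, 1, 12, 11, 4, 19, 26, 29, 25, 5, 9, 27, 23]

10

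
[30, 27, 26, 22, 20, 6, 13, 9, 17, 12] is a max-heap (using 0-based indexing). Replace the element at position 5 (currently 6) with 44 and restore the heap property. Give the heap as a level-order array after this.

set index 5 from 6 to 44 → [30, 27, 26, 22, 20, 44, 13, 9, 17, 12]
44 > parent 26 at index 2, swap → [30, 27, 44, 22, 20, 26, 13, 9, 17, 12]
44 > parent 30 at index 0, swap → [44, 27, 30, 22, 20, 26, 13, 9, 17, 12]

[44, 27, 30, 22, 20, 26, 13, 9, 17, 12]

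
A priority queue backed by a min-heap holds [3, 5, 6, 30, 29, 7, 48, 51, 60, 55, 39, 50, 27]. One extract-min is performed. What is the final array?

remove root 3; move last element 27 to root → [27, 5, 6, 30, 29, 7, 48, 51, 60, 55, 39, 50]
27 vs smaller child 5 at index 1, swap → [5, 27, 6, 30, 29, 7, 48, 51, 60, 55, 39, 50]

[5, 27, 6, 30, 29, 7, 48, 51, 60, 55, 39, 50]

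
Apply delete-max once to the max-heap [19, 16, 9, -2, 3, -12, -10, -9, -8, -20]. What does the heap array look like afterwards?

[16, 3, 9, -2, -20, -12, -10, -9, -8]

remove root 19; move last element -20 to root → [-20, 16, 9, -2, 3, -12, -10, -9, -8]
-20 vs larger child 16 at index 1, swap → [16, -20, 9, -2, 3, -12, -10, -9, -8]
-20 vs larger child 3 at index 4, swap → [16, 3, 9, -2, -20, -12, -10, -9, -8]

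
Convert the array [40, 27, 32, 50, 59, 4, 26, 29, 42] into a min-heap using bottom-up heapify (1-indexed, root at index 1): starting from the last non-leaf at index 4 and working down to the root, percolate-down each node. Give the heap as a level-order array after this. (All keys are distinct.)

[4, 27, 26, 29, 59, 32, 40, 50, 42]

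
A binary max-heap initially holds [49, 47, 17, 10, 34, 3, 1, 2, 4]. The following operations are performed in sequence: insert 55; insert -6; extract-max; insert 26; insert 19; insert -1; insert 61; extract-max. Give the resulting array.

[49, 47, 19, 10, 34, 17, 1, 2, 4, -6, 26, 3, -1]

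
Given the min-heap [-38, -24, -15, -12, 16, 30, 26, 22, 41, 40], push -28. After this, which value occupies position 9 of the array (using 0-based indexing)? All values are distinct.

40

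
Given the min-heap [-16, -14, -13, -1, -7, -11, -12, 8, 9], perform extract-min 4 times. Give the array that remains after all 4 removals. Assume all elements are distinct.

[-11, -7, 8, -1, 9]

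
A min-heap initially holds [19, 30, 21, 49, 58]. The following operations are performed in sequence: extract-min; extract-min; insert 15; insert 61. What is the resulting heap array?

extract-min → returns 19:
  remove root 19; move last element 58 to root → [58, 30, 21, 49]
  58 vs smaller child 21 at index 2, swap → [21, 30, 58, 49]
extract-min → returns 21:
  remove root 21; move last element 49 to root → [49, 30, 58]
  49 vs smaller child 30 at index 1, swap → [30, 49, 58]
insert 15:
  append 15 at index 3 → [30, 49, 58, 15]
  15 < parent 49 at index 1, swap → [30, 15, 58, 49]
  15 < parent 30 at index 0, swap → [15, 30, 58, 49]
insert 61:
  append 61 at index 4 → [15, 30, 58, 49, 61] (no swap needed)

[15, 30, 58, 49, 61]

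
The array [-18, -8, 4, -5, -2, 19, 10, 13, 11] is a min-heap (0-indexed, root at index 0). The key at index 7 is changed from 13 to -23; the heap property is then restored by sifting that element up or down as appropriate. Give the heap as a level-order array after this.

set index 7 from 13 to -23 → [-18, -8, 4, -5, -2, 19, 10, -23, 11]
-23 < parent -5 at index 3, swap → [-18, -8, 4, -23, -2, 19, 10, -5, 11]
-23 < parent -8 at index 1, swap → [-18, -23, 4, -8, -2, 19, 10, -5, 11]
-23 < parent -18 at index 0, swap → [-23, -18, 4, -8, -2, 19, 10, -5, 11]

[-23, -18, 4, -8, -2, 19, 10, -5, 11]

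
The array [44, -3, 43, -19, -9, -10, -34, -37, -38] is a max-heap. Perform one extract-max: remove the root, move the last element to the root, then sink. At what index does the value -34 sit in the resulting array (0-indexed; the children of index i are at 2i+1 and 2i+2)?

6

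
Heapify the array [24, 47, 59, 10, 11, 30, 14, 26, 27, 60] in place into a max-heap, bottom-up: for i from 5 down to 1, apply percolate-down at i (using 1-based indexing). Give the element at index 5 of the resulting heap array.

24

sift down from index 5:
  11 vs only child 60 at index 10, swap → [24, 47, 59, 10, 60, 30, 14, 26, 27, 11]
sift down from index 4:
  10 vs larger child 27 at index 9, swap → [24, 47, 59, 27, 60, 30, 14, 26, 10, 11]
sift down from index 3: already satisfies heap property
sift down from index 2:
  47 vs larger child 60 at index 5, swap → [24, 60, 59, 27, 47, 30, 14, 26, 10, 11]
sift down from index 1:
  24 vs larger child 60 at index 2, swap → [60, 24, 59, 27, 47, 30, 14, 26, 10, 11]
  24 vs larger child 47 at index 5, swap → [60, 47, 59, 27, 24, 30, 14, 26, 10, 11]
resulting array: [60, 47, 59, 27, 24, 30, 14, 26, 10, 11]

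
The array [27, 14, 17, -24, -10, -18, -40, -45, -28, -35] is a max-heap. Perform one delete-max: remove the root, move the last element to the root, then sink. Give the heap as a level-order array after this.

[17, 14, -18, -24, -10, -35, -40, -45, -28]

remove root 27; move last element -35 to root → [-35, 14, 17, -24, -10, -18, -40, -45, -28]
-35 vs larger child 17 at index 2, swap → [17, 14, -35, -24, -10, -18, -40, -45, -28]
-35 vs larger child -18 at index 5, swap → [17, 14, -18, -24, -10, -35, -40, -45, -28]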